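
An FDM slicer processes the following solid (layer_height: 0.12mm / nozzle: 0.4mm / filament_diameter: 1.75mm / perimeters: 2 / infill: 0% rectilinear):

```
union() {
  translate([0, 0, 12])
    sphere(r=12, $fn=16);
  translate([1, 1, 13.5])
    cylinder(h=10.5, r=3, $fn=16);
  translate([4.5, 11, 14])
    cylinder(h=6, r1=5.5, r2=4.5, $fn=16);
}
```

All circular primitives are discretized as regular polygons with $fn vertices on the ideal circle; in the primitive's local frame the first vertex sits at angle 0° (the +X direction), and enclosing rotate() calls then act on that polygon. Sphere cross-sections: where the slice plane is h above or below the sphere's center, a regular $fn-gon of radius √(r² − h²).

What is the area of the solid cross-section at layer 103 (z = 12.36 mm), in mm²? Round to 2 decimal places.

At z = 12.36 mm: the r=12 sphere contributes a regular 16-gon of circumradius √(12²−0.36²) = 11.995 (area = (16/2)·11.995²·sin(360°/16) = 440.45 mm²); the cylinder at (1, 1) does not reach this height (z outside [13.5, 24]); the cone at (4.5, 11) does not reach this height (z outside [14, 20]); Taking the union: only the r=12 sphere is present, so the union is just that shape — area = 440.45 mm². Overall, the cross-section is a single solid region. Net area = 440.45 mm².

440.45 mm²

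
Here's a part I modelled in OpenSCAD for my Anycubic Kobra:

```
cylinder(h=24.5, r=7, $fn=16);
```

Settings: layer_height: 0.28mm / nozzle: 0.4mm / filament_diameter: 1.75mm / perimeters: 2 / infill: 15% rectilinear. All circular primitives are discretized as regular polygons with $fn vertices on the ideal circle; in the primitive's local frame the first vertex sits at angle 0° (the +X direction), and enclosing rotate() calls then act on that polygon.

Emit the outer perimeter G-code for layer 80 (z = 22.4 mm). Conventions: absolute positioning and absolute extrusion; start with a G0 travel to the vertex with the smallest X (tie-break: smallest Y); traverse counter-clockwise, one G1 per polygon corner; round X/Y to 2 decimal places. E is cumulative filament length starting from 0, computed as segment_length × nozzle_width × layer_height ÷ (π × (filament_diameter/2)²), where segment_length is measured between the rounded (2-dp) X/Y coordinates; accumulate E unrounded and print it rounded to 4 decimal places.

G0 X-7.00 Y0.00 Z22.40
G1 X-6.47 Y-2.68 E0.1272
G1 X-4.95 Y-4.95 E0.2544
G1 X-2.68 Y-6.47 E0.3816
G1 X0.00 Y-7.00 E0.5088
G1 X2.68 Y-6.47 E0.6360
G1 X4.95 Y-4.95 E0.7633
G1 X6.47 Y-2.68 E0.8905
G1 X7.00 Y0.00 E1.0177
G1 X6.47 Y2.68 E1.1449
G1 X4.95 Y4.95 E1.2721
G1 X2.68 Y6.47 E1.3993
G1 X0.00 Y7.00 E1.5265
G1 X-2.68 Y6.47 E1.6537
G1 X-4.95 Y4.95 E1.7809
G1 X-6.47 Y2.68 E1.9081
G1 X-7.00 Y0.00 E2.0353

At z = 22.4 mm: the r=7 cylinder contributes a regular 16-gon of circumradius 7. The outline is a single polygon with 16 vertices. Extrusion per mm of travel: 0.4 × 0.28 / (π × 0.875²) = 0.046564. Accumulating E over each segment gives final E = 2.0353.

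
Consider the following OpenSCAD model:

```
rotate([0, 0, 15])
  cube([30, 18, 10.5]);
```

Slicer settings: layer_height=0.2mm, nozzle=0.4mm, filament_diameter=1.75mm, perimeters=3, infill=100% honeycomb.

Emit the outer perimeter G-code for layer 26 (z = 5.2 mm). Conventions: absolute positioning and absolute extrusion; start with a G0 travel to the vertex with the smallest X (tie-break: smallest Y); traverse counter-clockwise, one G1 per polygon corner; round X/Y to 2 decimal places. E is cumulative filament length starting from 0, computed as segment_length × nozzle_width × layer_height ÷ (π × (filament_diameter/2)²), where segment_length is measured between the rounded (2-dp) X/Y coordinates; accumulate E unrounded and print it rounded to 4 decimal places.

G0 X-4.66 Y17.39 Z5.20
G1 X0.00 Y0.00 E0.5988
G1 X28.98 Y7.76 E1.5966
G1 X24.32 Y25.15 E2.1954
G1 X-4.66 Y17.39 E3.1933

At z = 5.2 mm: the cube (footprint 30×18) is included at this height; (rotated 15° about Z; rotation is an isometry so areas/perimeters/island counts are preserved). The outline is a single polygon with 4 vertices. Extrusion per mm of travel: 0.4 × 0.2 / (π × 0.875²) = 0.033260. Accumulating E over each segment gives final E = 3.1933.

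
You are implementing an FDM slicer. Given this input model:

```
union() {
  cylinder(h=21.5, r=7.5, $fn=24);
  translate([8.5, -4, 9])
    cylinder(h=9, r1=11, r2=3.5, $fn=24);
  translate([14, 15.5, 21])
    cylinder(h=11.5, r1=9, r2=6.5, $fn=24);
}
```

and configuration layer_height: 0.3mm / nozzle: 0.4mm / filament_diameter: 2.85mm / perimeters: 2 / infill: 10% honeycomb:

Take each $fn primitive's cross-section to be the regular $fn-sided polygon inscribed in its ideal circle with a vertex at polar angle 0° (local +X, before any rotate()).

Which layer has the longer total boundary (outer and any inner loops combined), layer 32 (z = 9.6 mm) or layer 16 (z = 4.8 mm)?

layer 32 (z = 9.6 mm)

Layer 32 (z = 9.6): the r=7.5 cylinder contributes a regular 24-gon of circumradius 7.5 (perimeter = 2·24·7.500·sin(180°/24) = 46.99 mm); the cone at (8.5, -4): at t=0.067 of its height the radius interpolates to r₁+(r₂−r₁)t = 10.500, giving a regular 24-gon of that circumradius (perimeter = 2·24·10.500·sin(180°/24) = 65.79 mm); the cone at (14, 15.5) does not reach this height (z outside [21, 32.5]); Taking the union: the regions partially overlap (shared area 88.79 mm²), so the edge portions inside another operand are dropped and the merged outline is re-measured after clipping — boundary = 77.07 mm. So its perimeter = 77.07 mm. Layer 16 (z = 4.8): the r=7.5 cylinder gives a regular 24-gon of circumradius 7.5 (constant along its height) (perimeter = 2·24·7.500·sin(180°/24) = 46.99 mm); the cone at (8.5, -4) does not reach this height (z outside [9, 18]); the cone at (14, 15.5) is not intersected at this z (z outside [21, 32.5]); Combining (union): only the r=7.5 cylinder is present, so the union is just that shape — boundary = 46.99 mm. So its perimeter = 46.99 mm. Layer 32 is larger (77.07 vs 46.99 mm).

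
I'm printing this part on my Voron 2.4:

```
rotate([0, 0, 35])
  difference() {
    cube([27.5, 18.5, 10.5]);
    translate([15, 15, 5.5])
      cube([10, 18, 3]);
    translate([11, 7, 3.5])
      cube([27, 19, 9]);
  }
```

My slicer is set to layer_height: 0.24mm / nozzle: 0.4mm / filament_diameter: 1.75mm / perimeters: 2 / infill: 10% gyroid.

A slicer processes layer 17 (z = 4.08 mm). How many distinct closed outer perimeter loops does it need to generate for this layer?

At z = 4.08 mm: the cube is present — its section is the full 27.5×18.5 rectangle; the cube at (15, 15) does not reach this height (z outside [5.5, 8.5]); the cube at (11, 7) is present — its section is the full 27×19 rectangle; After the difference (first − rest): starting from the 27.5×18.5 cube, the 27×19 cube at (11, 7) partially overlaps it — only the 189.75 mm² overlap (of its 513.00 mm²) is removed, clipping the outline — 1 connected region; (whole slice rotated 35° about Z — lengths, areas and connectivity unchanged). The result has 1 disconnected region.

1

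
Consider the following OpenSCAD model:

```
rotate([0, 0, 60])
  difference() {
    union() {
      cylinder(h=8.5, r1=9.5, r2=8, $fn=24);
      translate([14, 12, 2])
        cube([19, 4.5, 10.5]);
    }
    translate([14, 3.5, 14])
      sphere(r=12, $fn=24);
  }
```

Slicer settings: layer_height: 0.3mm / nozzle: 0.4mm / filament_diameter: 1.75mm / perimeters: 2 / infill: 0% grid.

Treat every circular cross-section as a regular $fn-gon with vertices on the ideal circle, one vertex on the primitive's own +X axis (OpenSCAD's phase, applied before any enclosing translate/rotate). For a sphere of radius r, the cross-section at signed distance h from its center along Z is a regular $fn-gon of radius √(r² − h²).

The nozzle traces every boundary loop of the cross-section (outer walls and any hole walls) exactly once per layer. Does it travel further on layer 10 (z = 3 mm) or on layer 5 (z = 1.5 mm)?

Layer 10 (z = 3): the cone: at t=0.353 of its height the radius interpolates to r₁+(r₂−r₁)t = 8.971, giving a regular 24-gon of that circumradius (perimeter = 2·24·8.971·sin(180°/24) = 56.20 mm); the cube at (14, 12) is present — its section is the full 19×4.5 rectangle (perimeter 47.00 mm); Taking the union: the 2 present regions are separate (no shared area or edge), so areas and boundary lengths simply add and each stays a separate island — boundary = 103.20 mm; the sphere at (14, 3.5): section is a regular 24-gon, circumradius = √(r²−h²) = √(12²−11²) = 4.796 (perimeter = 2·24·4.796·sin(180°/24) = 30.05 mm); Taking the first minus the rest: starting from the result so far, the r=12 sphere at (14, 3.5) misses the remaining region (no effect) — boundary = 103.20 mm; (rotated 60° about Z; rotation is an isometry so areas/perimeters/island counts are preserved). So its perimeter = 103.20 mm. Layer 5 (z = 1.5): the cone (r1=9.5→r2=8) has section circumradius 9.235 here — a regular 24-gon (perimeter = 2·24·9.235·sin(180°/24) = 57.86 mm); the cube at (14, 12) is not intersected at this z (z outside [2, 12.5]); Taking the union: only the cone is present, so the union is just that shape — boundary = 57.86 mm; the sphere at (14, 3.5) does not reach this height (|z−center|=12.500 > r=12); Subtracting the remaining from the first: none of the subtracted shapes is present at this height, so the result so far is unchanged — boundary = 57.86 mm; (rotated 60° about Z; rotation is an isometry so areas/perimeters/island counts are preserved). So its perimeter = 57.86 mm. Layer 10 is larger (103.20 vs 57.86 mm).

layer 10 (z = 3 mm)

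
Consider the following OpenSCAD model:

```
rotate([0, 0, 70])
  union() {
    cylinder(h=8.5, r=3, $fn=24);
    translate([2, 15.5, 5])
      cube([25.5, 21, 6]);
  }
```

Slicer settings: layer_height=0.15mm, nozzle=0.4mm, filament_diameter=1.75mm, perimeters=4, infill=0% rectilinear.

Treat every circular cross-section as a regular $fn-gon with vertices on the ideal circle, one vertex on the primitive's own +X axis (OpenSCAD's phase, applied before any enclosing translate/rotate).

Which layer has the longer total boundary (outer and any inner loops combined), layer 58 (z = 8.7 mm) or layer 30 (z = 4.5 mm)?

layer 58 (z = 8.7 mm)

Layer 58 (z = 8.7): the cylinder does not reach this height (z outside [0, 8.5]); the 25.5×21 cube at (2, 15.5) contributes its full rectangle (perimeter 93.00 mm); Combining (union): only the 25.5×21 cube at (2, 15.5) is present, so the union is just that shape — boundary = 93.00 mm; (rotated 70° about Z; rotation is an isometry so areas/perimeters/island counts are preserved). So its perimeter = 93.00 mm. Layer 30 (z = 4.5): the r=3 cylinder gives a regular 24-gon of circumradius 3 (constant along its height) (perimeter = 2·24·3.000·sin(180°/24) = 18.80 mm); the cube at (2, 15.5) is absent (z outside [5, 11]); Combining (union): only the r=3 cylinder is present, so the union is just that shape — boundary = 18.80 mm; (whole slice rotated 70° about Z — lengths, areas and connectivity unchanged). So its perimeter = 18.80 mm. Layer 58 is larger (93.00 vs 18.80 mm).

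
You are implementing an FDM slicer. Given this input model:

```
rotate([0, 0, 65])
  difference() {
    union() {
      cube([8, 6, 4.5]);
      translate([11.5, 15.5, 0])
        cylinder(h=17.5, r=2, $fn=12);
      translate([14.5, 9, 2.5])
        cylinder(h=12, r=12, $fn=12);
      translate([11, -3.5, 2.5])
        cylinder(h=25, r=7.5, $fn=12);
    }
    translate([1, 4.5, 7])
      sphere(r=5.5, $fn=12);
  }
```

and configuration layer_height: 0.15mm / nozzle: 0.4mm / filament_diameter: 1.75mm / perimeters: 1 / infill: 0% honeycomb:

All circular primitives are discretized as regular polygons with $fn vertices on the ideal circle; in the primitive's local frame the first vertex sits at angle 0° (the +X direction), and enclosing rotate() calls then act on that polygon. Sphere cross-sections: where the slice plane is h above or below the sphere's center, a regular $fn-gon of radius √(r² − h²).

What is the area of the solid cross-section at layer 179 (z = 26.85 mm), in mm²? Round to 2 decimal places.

168.75 mm²

At z = 26.85 mm: the cube is absent (z outside [0, 4.5]); the cylinder at (11.5, 15.5) is absent (z outside [0, 17.5]); the cylinder at (14.5, 9) does not reach this height (z outside [2.5, 14.5]); the r=7.5 cylinder at (11, -3.5) gives a regular 12-gon of circumradius 7.5 (constant along its height) (area = (12/2)·7.500²·sin(360°/12) = 168.75 mm²); Merging all regions: only the r=7.5 cylinder at (11, -3.5) is present, so the union is just that shape — area = 168.75 mm²; the sphere at (1, 4.5) does not reach this height (|z−center|=19.850 > r=5.5); Taking the first minus the rest: none of the subtracted shapes is present at this height, so the result so far is unchanged — area = 168.75 mm²; (rotated 65° about Z; rotation is an isometry so areas/perimeters/island counts are preserved). Overall, the cross-section is a single solid region. Net area = 168.75 mm².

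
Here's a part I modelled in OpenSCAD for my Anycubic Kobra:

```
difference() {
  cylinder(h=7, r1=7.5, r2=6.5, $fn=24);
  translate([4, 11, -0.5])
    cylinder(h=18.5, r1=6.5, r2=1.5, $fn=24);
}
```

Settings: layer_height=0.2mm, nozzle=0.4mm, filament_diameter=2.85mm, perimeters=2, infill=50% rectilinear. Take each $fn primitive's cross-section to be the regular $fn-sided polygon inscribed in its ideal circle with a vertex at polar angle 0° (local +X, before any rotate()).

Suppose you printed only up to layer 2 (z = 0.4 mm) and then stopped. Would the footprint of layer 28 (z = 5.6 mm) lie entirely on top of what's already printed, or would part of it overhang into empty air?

Compare the two slices. At z = 0.4: the cone: at t=0.057 of its height the radius interpolates to r₁+(r₂−r₁)t = 7.443, giving a regular 24-gon of that circumradius (area = (24/2)·7.443²·sin(360°/24) = 172.05 mm²); the cone at (4, 11): at t=0.049 of its height the radius interpolates to r₁+(r₂−r₁)t = 6.257, giving a regular 24-gon of that circumradius (area = (24/2)·6.257²·sin(360°/24) = 121.58 mm²); Subtracting the remaining from the first: starting from the cone (172.05 mm²), the cone at (4, 11) partially overlaps it — only the 9.00 mm² overlap (of its 121.58 mm²) is removed, clipping the outline — area = 163.05 mm². At z = 5.6: the cone contributes a regular 24-gon of circumradius 6.700 (interpolated between r1=7.5 and r2=6.5 at t=0.800) (area = (24/2)·6.700²·sin(360°/24) = 139.42 mm²); the cone at (4, 11) contributes a regular 24-gon of circumradius 4.851 (interpolated between r1=6.5 and r2=1.5 at t=0.330) (area = (24/2)·4.851²·sin(360°/24) = 73.10 mm²); Taking the first minus the rest: starting from the cone (139.42 mm²), the cone at (4, 11) misses the remaining region (no effect) — area = 139.42 mm². Checking containment: at z = 5.6 the cross-section extends beyond the z = 0.4 cross-section by about 4.27 mm².

part overhangs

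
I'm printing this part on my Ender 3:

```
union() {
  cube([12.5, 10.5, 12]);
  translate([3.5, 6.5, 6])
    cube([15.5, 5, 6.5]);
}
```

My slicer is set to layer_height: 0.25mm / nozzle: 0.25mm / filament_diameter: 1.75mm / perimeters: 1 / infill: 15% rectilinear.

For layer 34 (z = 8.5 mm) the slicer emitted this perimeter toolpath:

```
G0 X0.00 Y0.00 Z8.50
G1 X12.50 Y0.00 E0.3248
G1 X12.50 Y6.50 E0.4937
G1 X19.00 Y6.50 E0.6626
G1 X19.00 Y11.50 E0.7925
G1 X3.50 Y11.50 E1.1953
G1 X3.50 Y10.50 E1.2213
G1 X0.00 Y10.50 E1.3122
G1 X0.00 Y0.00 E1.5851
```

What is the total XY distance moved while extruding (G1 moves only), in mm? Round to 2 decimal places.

61.00 mm

Sum the Euclidean lengths of each G1 segment: total = 61.00 mm.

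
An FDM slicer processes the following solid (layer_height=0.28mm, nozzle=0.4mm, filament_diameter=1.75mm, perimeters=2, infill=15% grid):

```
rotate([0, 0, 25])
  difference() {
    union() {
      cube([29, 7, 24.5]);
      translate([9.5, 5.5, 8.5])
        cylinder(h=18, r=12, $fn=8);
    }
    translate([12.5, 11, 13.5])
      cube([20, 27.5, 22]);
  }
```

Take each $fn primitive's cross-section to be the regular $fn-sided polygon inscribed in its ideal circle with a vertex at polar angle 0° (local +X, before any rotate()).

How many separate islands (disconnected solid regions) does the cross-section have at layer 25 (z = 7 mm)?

1

At z = 7 mm: the cube is present — its section is the full 29×7 rectangle; the cylinder at (9.5, 5.5) is absent (z outside [8.5, 26.5]); Taking the union: only the 29×7 cube is present, so the union is just that shape — 1 connected region; the cube at (12.5, 11) does not reach this height (z outside [13.5, 35.5]); Taking the first minus the rest: none of the subtracted shapes is present at this height, so that combined region is unchanged — 1 connected region; (rotated 25° about Z; rotation is an isometry so areas/perimeters/island counts are preserved). Overall, the cross-section is a single solid region. Island count = 1.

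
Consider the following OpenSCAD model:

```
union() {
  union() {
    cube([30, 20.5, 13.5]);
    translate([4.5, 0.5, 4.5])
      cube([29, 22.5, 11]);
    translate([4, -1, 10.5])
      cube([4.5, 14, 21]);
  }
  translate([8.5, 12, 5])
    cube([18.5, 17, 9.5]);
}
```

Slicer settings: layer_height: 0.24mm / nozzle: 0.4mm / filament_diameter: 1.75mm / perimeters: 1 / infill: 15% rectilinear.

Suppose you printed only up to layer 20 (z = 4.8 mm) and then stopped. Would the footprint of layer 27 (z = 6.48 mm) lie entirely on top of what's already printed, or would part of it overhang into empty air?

Compare the two slices. At z = 4.8: the cube is present — its section is the full 30×20.5 rectangle (area 615.00 mm²); the cube at (4.5, 0.5) (footprint 29×22.5) is included at this height (area 652.50 mm²); the cube at (4, -1) is absent (z outside [10.5, 31.5]); Taking the union: the regions partially overlap — summed areas 1267.50 mm² minus the doubly-counted overlap 510.00 mm² gives 757.50 mm² — area = 757.50 mm²; the cube at (8.5, 12) does not reach this height (z outside [5, 14.5]); Taking the union: only the result so far is present, so the union is just that shape — area = 757.50 mm². At z = 6.48: the 30×20.5 cube contributes its full rectangle (area 615.00 mm²); the cube at (4.5, 0.5) (footprint 29×22.5) is included at this height (area 652.50 mm²); the cube at (4, -1) is not intersected at this z (z outside [10.5, 31.5]); Taking the union: the regions partially overlap — summed areas 1267.50 mm² minus the doubly-counted overlap 510.00 mm² gives 757.50 mm² — area = 757.50 mm²; the cube at (8.5, 12) (footprint 18.5×17) is included at this height (area 314.50 mm²); Combining (union): the regions partially overlap — summed areas 1072.00 mm² minus the doubly-counted overlap 203.50 mm² gives 868.50 mm² — area = 868.50 mm². Checking containment: at z = 6.48 the cross-section extends beyond the z = 4.8 cross-section by about 111.00 mm².

part overhangs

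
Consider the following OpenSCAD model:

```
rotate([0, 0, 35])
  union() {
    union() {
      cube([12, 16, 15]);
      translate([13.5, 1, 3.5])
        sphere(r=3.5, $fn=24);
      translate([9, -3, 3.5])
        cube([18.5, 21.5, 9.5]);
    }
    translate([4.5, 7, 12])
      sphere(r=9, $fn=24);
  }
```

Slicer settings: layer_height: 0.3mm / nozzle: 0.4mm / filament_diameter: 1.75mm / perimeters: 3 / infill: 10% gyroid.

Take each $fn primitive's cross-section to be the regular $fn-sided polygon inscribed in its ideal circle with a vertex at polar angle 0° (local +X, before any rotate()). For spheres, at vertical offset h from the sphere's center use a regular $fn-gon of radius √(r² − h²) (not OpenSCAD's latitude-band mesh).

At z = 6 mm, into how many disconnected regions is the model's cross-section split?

1

At z = 6 mm: the 12×16 cube contributes its full rectangle; the r=3.5 sphere at (13.5, 1) contributes a regular 24-gon of circumradius √(3.5²−2.5²) = 2.449; the cube at (9, -3) (footprint 18.5×21.5) is included at this height; Merging all regions: the regions partially overlap (shared area 66.63 mm²), so overlapping operands fuse into one piece — 1 connected region; the r=9 sphere at (4.5, 7) slices to a regular 24-gon of circumradius 6.708 (√(r²−h²) with h=6 from center); Taking the union: the regions partially overlap (shared area 124.97 mm²), so overlapping operands fuse into one piece — 1 connected region; (rotated 35° about Z; rotation is an isometry so areas/perimeters/island counts are preserved). The result has 1 disconnected region.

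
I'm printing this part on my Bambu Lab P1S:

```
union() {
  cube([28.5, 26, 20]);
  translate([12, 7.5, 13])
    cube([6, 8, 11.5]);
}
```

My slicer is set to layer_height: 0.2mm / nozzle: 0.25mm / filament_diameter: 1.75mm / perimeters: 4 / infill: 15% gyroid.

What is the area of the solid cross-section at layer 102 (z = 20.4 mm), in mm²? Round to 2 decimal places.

At z = 20.4 mm: the cube is absent (z outside [0, 20]); the cube at (12, 7.5) is present — its section is the full 6×8 rectangle (area 48.00 mm²); Taking the union: only the 6×8 cube at (12, 7.5) is present, so the union is just that shape — area = 48.00 mm². Overall, the cross-section is a single solid region. Net area = 48.00 mm².

48.00 mm²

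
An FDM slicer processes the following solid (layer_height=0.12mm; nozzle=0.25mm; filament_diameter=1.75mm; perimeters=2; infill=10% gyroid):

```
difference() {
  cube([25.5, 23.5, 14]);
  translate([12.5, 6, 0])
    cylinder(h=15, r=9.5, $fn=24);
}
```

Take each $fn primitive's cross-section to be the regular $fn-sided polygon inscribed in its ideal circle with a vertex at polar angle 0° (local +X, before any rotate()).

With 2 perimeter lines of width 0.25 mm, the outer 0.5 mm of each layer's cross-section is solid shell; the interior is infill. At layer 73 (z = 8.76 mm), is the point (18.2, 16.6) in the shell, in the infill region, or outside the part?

infill

At z = 8.76 mm: the cube (footprint 25.5×23.5) is included at this height; the cylinder at (12.5, 6): section is a regular 24-gon, circumradius r=9.5; Subtracting the remaining from the first: starting from the 25.5×23.5 cube, the r=9.5 cylinder at (12.5, 6) partially overlaps it — only the 245.32 mm² overlap (of its 280.30 mm²) is removed, clipping the outline — 1 connected region. Overall, the cross-section is a single solid region. The nearest boundary edge runs (17.25, 14.23)→(14.96, 15.18); distance from the point to it = 2.56 mm. The point is inside the cross-section and 2.56 mm from the nearest boundary — more than the 0.5 mm shell width (2 × 0.25), so it's in the infill interior.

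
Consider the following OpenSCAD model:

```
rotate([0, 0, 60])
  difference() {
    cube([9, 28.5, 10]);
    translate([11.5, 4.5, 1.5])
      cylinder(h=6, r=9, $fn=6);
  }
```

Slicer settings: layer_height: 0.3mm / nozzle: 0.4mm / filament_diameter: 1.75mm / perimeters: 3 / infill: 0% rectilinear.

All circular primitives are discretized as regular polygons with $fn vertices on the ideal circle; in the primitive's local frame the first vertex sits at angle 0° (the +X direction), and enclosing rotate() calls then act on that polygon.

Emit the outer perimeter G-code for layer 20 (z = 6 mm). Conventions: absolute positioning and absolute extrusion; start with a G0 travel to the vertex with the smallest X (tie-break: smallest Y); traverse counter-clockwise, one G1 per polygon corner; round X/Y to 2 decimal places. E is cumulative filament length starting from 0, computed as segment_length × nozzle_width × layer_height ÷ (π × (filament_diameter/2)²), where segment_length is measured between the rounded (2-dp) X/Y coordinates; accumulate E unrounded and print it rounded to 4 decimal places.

G0 X-24.68 Y14.25 Z6.00
G1 X0.00 Y0.00 E1.4218
G1 X2.55 Y4.42 E1.6764
G1 X-2.65 Y4.42 E1.9358
G1 X-7.15 Y12.21 E2.3846
G1 X-6.15 Y13.94 E2.4843
G1 X-20.18 Y22.04 E3.2926
G1 X-24.68 Y14.25 E3.7414

At z = 6 mm: the 9×28.5 cube contributes its full rectangle; the r=9 cylinder at (11.5, 4.5) gives a regular 6-gon of circumradius 9 (constant along its height); Subtracting the remaining from the first: starting from the 9×28.5 cube, the r=9 cylinder at (11.5, 4.5) partially overlaps it — only the 56.53 mm² overlap (of its 210.44 mm²) is removed, clipping the outline — 1 connected region; (whole slice rotated 60° about Z — lengths, areas and connectivity unchanged). The outline is a single polygon with 7 vertices. Extrusion per mm of travel: 0.4 × 0.3 / (π × 0.875²) = 0.049890. Accumulating E over each segment gives final E = 3.7414.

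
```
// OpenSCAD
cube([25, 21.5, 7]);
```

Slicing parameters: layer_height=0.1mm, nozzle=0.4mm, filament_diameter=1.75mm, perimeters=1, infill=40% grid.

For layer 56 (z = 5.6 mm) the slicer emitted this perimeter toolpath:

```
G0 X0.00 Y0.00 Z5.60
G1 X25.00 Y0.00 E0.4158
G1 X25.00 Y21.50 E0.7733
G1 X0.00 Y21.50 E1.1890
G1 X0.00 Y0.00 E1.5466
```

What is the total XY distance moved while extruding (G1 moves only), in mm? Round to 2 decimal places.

93.00 mm

Sum the Euclidean lengths of each G1 segment: total = 93.00 mm.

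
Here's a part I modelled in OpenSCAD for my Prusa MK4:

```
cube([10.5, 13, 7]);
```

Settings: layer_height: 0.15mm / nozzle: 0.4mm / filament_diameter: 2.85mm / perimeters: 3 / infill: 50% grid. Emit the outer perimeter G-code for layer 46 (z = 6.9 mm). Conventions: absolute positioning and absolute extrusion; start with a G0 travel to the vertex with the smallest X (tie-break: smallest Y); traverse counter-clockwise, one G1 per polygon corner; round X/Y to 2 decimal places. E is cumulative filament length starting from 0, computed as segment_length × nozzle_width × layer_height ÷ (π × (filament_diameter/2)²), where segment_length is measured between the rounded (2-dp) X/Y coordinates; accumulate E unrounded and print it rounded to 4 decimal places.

At z = 6.9 mm: the cube (footprint 10.5×13) is included at this height. The outline is a single polygon with 4 vertices. Extrusion per mm of travel: 0.4 × 0.15 / (π × 1.425²) = 0.009405. Accumulating E over each segment gives final E = 0.4420.

G0 X0.00 Y0.00 Z6.90
G1 X10.50 Y0.00 E0.0988
G1 X10.50 Y13.00 E0.2210
G1 X0.00 Y13.00 E0.3198
G1 X0.00 Y0.00 E0.4420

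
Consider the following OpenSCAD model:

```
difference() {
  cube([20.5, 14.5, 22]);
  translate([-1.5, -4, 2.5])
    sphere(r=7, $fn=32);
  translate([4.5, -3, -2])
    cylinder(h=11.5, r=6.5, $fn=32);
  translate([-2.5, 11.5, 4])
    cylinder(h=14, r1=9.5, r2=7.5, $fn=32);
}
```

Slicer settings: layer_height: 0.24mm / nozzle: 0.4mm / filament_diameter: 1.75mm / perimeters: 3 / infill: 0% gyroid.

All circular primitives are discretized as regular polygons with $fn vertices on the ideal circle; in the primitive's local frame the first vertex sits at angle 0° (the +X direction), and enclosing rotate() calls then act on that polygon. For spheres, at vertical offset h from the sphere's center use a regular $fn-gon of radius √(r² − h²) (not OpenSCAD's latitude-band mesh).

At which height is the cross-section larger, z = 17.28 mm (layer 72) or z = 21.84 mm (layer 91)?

Layer 72 (z = 17.28): the cube is present — its section is the full 20.5×14.5 rectangle (area 297.25 mm²); the sphere at (-1.5, -4) is not intersected at this z (|z−center|=14.780 > r=7); the cylinder at (4.5, -3) is absent (z outside [-2, 9.5]); the cone at (-2.5, 11.5) contributes a regular 32-gon of circumradius 7.603 (interpolated between r1=9.5 and r2=7.5 at t=0.949) (area = (32/2)·7.603²·sin(360°/32) = 180.43 mm²); After the difference (first − rest): starting from the 20.5×14.5 cube (297.25 mm²), the cone at (-2.5, 11.5) partially overlaps it — only the 41.14 mm² overlap (of its 180.43 mm²) is removed, clipping the outline — area = 256.11 mm². So its area = 256.11 mm². Layer 91 (z = 21.84): the cube (footprint 20.5×14.5) is included at this height (area 297.25 mm²); the sphere at (-1.5, -4) is not intersected at this z (|z−center|=19.340 > r=7); the cylinder at (4.5, -3) is absent (z outside [-2, 9.5]); the cone at (-2.5, 11.5) is absent (z outside [4, 18]); Taking the first minus the rest: none of the subtracted shapes is present at this height, so the 20.5×14.5 cube is unchanged — area = 297.25 mm². So its area = 297.25 mm². Layer 91 is larger (297.25 vs 256.11 mm²).

layer 91 (z = 21.84 mm)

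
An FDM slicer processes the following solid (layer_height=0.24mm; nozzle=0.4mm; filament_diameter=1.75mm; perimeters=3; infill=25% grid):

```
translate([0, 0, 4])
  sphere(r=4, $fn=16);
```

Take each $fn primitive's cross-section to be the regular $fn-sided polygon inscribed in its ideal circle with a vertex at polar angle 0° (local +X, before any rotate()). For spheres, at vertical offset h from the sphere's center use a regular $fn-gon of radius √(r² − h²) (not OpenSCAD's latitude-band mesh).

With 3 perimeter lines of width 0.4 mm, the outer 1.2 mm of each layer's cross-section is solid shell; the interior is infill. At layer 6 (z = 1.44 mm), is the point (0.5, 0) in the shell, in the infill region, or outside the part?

At z = 1.44 mm: the r=4 sphere slices to a regular 16-gon of circumradius 3.073 (√(r²−h²) with h=2.56 from center). Overall, the cross-section is a single solid region. The nearest boundary edge runs (3.07, 0.00)→(2.84, 1.18); distance from the point to it = 2.52 mm. The point is inside the cross-section and 2.52 mm from the nearest boundary — more than the 1.2 mm shell width (3 × 0.4), so it's in the infill interior.

infill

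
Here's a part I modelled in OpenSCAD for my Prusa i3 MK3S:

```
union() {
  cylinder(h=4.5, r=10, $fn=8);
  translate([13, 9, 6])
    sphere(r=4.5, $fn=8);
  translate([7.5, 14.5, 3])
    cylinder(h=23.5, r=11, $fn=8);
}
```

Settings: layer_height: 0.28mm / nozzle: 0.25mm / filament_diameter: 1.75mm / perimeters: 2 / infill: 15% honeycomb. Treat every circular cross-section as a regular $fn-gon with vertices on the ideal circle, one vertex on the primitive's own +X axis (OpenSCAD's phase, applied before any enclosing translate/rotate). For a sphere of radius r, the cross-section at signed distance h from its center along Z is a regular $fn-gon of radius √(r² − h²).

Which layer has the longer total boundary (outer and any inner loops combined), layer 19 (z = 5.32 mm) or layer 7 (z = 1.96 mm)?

Layer 19 (z = 5.32): the cylinder is not intersected at this z (z outside [0, 4.5]); the r=4.5 sphere at (13, 9) contributes a regular 8-gon of circumradius √(4.5²−0.68²) = 4.448 (perimeter = 2·8·4.448·sin(180°/8) = 27.24 mm); the r=11 cylinder at (7.5, 14.5) contributes a regular 8-gon of circumradius 11 (perimeter = 2·8·11.000·sin(180°/8) = 67.35 mm); Combining (union): the regions partially overlap (shared area 47.50 mm²), so the edge portions inside another operand are dropped and the merged outline is re-measured after clipping — boundary = 69.23 mm. So its perimeter = 69.23 mm. Layer 7 (z = 1.96): the r=10 cylinder contributes a regular 8-gon of circumradius 10 (perimeter = 2·8·10.000·sin(180°/8) = 61.23 mm); the sphere at (13, 9): section is a regular 8-gon, circumradius = √(r²−h²) = √(4.5²−4.04²) = 1.982 (perimeter = 2·8·1.982·sin(180°/8) = 12.14 mm); the cylinder at (7.5, 14.5) does not reach this height (z outside [3, 26.5]); Merging all regions: the 2 present regions are separate (no shared area or edge), so areas and boundary lengths simply add and each stays a separate island — boundary = 73.37 mm. So its perimeter = 73.37 mm. Layer 7 is larger (73.37 vs 69.23 mm).

layer 7 (z = 1.96 mm)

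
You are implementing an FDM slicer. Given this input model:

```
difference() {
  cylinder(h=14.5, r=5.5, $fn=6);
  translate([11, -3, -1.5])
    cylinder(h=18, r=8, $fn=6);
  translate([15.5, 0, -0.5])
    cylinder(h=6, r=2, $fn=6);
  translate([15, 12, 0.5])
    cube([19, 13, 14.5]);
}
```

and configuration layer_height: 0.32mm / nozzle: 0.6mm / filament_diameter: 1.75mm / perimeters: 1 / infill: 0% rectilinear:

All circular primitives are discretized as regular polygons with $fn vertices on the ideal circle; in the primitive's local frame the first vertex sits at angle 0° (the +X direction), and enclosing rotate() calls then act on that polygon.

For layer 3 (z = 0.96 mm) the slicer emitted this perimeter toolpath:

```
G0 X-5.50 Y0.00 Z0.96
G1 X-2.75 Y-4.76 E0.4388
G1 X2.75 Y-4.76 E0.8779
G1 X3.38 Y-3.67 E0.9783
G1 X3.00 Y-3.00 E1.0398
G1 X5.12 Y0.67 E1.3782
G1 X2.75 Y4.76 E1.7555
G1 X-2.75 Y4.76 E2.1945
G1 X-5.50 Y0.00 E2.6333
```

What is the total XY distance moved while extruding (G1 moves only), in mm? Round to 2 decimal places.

Sum the Euclidean lengths of each G1 segment: total = 32.99 mm.

32.99 mm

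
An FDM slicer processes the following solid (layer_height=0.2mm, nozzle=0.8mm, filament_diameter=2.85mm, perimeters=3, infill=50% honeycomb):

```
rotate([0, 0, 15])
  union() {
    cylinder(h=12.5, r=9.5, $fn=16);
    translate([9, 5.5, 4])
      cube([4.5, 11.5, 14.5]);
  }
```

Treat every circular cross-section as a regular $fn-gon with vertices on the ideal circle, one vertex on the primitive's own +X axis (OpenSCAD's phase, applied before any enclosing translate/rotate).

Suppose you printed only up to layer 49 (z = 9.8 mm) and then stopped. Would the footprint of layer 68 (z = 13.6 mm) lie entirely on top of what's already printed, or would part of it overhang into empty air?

entirely on top

Compare the two slices. At z = 9.8: the r=9.5 cylinder contributes a regular 16-gon of circumradius 9.5 (area = (16/2)·9.500²·sin(360°/16) = 276.30 mm²); the 4.5×11.5 cube at (9, 5.5) contributes its full rectangle (area 51.75 mm²); Merging all regions: the 2 present regions are separate (no shared area or edge), so areas and boundary lengths simply add and each stays a separate island — area = 328.05 mm²; (whole slice rotated 15° about Z — lengths, areas and connectivity unchanged). At z = 13.6: the cylinder is not intersected at this z (z outside [0, 12.5]); the cube at (9, 5.5) is present — its section is the full 4.5×11.5 rectangle (area 51.75 mm²); Combining (union): only the 4.5×11.5 cube at (9, 5.5) is present, so the union is just that shape — area = 51.75 mm²; (whole slice rotated 15° about Z — lengths, areas and connectivity unchanged). Checking containment: the cross-section at z = 13.6 is a subset of the cross-section at z = 9.8.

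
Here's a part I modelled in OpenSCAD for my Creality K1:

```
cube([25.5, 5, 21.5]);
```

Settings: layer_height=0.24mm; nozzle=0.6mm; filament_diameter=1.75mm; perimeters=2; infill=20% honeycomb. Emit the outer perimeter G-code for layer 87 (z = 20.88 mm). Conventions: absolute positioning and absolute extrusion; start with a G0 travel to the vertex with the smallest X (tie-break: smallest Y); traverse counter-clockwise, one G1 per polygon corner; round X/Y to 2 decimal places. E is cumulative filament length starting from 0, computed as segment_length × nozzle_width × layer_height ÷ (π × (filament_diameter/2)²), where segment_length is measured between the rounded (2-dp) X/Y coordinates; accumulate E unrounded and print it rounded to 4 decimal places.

G0 X0.00 Y0.00 Z20.88
G1 X25.50 Y0.00 E1.5266
G1 X25.50 Y5.00 E1.8260
G1 X0.00 Y5.00 E3.3526
G1 X0.00 Y0.00 E3.6520

At z = 20.88 mm: the cube (footprint 25.5×5) is included at this height. The outline is a single polygon with 4 vertices. Extrusion per mm of travel: 0.6 × 0.24 / (π × 0.875²) = 0.059868. Accumulating E over each segment gives final E = 3.6520.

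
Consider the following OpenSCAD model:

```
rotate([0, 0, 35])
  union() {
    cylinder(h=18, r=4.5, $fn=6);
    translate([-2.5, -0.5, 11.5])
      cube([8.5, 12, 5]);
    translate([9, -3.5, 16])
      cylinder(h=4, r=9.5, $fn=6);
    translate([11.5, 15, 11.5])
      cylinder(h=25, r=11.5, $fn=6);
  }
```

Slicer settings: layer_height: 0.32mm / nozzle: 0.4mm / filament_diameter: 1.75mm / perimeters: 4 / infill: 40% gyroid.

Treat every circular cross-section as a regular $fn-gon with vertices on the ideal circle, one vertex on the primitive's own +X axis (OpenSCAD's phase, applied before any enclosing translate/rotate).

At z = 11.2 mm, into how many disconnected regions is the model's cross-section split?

At z = 11.2 mm: the r=4.5 cylinder contributes a regular 6-gon of circumradius 4.5; the cube at (-2.5, -0.5) is not intersected at this z (z outside [11.5, 16.5]); the cylinder at (9, -3.5) does not reach this height (z outside [16, 20]); the cylinder at (11.5, 15) is not intersected at this z (z outside [11.5, 36.5]); Combining (union): only the r=4.5 cylinder is present, so the union is just that shape — 1 connected region; (whole slice rotated 35° about Z — lengths, areas and connectivity unchanged). The result has 1 disconnected region.

1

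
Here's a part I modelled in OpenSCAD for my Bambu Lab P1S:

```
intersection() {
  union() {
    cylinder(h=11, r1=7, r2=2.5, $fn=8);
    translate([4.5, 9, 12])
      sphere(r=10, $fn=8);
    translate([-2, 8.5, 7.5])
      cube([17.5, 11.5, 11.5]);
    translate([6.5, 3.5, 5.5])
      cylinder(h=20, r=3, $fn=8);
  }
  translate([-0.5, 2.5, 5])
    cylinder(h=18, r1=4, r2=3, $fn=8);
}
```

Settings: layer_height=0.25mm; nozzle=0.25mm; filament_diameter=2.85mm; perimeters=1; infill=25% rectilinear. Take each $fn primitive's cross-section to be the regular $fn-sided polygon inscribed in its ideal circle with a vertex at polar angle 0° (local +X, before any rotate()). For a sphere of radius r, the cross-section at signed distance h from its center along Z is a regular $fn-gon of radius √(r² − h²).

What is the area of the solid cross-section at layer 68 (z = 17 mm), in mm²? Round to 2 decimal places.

14.49 mm²

At z = 17 mm: the cone is absent (z outside [0, 11]); the sphere at (4.5, 9): section is a regular 8-gon, circumradius = √(r²−h²) = √(10²−5²) = 8.660 (area = (8/2)·8.660²·sin(360°/8) = 212.13 mm²); the cube at (-2, 8.5) is present — its section is the full 17.5×11.5 rectangle (area 201.25 mm²); the r=3 cylinder at (6.5, 3.5) gives a regular 8-gon of circumradius 3 (constant along its height) (area = (8/2)·3.000²·sin(360°/8) = 25.46 mm²); Merging all regions: the regions partially overlap — summed areas 438.84 mm² minus the doubly-counted overlap 131.62 mm² gives 307.22 mm² — area = 307.22 mm²; the cone at (-0.5, 2.5): at t=0.667 of its height the radius interpolates to r₁+(r₂−r₁)t = 3.333, giving a regular 8-gon of that circumradius (area = (8/2)·3.333²·sin(360°/8) = 31.43 mm²); After intersecting: the cone at (-0.5, 2.5) partially overlaps the result so far; clipping to the common part keeps 14.49 mm² — area = 14.49 mm². Overall, the cross-section is a single solid region. Net area = 14.49 mm².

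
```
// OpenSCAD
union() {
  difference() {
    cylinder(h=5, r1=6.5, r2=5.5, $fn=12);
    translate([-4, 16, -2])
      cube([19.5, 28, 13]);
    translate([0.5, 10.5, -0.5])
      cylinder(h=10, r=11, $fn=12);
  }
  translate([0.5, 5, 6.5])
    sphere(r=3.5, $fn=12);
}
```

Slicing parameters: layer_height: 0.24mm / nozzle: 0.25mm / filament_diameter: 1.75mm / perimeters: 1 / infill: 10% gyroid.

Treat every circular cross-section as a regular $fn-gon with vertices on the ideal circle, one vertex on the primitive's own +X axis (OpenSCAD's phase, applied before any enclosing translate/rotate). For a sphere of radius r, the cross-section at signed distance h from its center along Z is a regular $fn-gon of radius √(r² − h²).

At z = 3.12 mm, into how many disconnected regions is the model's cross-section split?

At z = 3.12 mm: the cone (r1=6.5→r2=5.5) has section circumradius 5.876 here — a regular 12-gon; the 19.5×28 cube at (-4, 16) contributes its full rectangle; the r=11 cylinder at (0.5, 10.5) contributes a regular 12-gon of circumradius 11; Taking the first minus the rest: starting from the cone, the 19.5×28 cube at (-4, 16) misses the remaining region (no effect); the r=11 cylinder at (0.5, 10.5) partially overlaps it — only the 48.54 mm² overlap (of its 363.00 mm²) is removed, clipping the outline — 1 connected region; the r=3.5 sphere at (0.5, 5) slices to a regular 12-gon of circumradius 0.909 (√(r²−h²) with h=3.38 from center); Merging all regions: the 2 present regions are separate (no shared area or edge), so areas and boundary lengths simply add and each stays a separate island — 2 connected regions. The result has 2 disconnected regions.

2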